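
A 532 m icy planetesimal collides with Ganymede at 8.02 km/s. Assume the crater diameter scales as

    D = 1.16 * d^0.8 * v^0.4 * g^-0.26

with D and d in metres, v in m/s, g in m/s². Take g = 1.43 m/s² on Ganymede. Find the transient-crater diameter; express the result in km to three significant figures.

D ≈ 5.84 km

In SI units: v = 8020 m/s.
d^0.8 = 532^0.8 = 151.6
v^0.4 = 8020^0.4 = 36.45
g^-0.26 = 1.43^-0.26 = 0.9112
D = 1.16 × 151.6 × 36.45 × 0.9112 = 5841 m
   = 5.841 km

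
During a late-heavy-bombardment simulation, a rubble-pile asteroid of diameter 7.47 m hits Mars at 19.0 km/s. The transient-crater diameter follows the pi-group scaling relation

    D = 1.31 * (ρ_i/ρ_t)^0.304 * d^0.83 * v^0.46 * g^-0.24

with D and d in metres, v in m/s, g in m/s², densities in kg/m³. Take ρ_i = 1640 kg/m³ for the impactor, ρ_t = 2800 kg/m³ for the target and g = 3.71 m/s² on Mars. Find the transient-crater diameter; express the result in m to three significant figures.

D ≈ 401 m

In SI units: v = 19000 m/s.
(ρ_i/ρ_t)^0.304 = (1640/2800)^0.304 = 0.8499
d^0.83 = 7.47^0.83 = 5.307
v^0.46 = 19000^0.46 = 92.95
g^-0.24 = 3.71^-0.24 = 0.7300
D = 1.31 × 0.8499 × 5.307 × 92.95 × 0.7300 = 400.9 m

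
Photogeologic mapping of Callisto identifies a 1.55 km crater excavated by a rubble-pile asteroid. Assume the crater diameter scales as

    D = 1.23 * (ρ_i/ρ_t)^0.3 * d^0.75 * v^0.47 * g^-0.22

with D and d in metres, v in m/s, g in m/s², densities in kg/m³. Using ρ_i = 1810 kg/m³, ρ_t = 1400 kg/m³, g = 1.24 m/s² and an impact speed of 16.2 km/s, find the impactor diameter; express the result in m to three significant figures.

d ≈ 30.1 m

Rearranging for d: d = [D / (1.23 · (1810/1400)^0.3 · 16200^0.47 · 1.24^-0.22)]^(1/0.75).
D = 1550 m.
(1810/1400)^0.3 = 1.080
16200^0.47 = 95.16
1.24^-0.22 = 0.9538
Denominator = 1.23 × 1.080 × 95.16 × 0.9538 = 120.6
D / 120.6 = 1550 / 120.6 = 12.85
d = 12.85^(1/0.75) = 12.85^1.3333 = 30.10 m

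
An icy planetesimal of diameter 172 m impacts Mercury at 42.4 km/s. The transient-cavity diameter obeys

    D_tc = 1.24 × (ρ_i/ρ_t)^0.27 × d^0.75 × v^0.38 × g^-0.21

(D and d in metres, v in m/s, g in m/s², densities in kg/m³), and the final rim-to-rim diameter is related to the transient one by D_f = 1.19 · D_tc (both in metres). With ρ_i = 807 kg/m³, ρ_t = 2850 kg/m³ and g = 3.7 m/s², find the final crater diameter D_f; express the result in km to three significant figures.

D_f ≈ 2.17 km

v = 42400 m/s.
(ρ_i/ρ_t)^0.27 = (807/2850)^0.27 = 0.7113
d^0.75 = 172^0.75 = 47.49
v^0.38 = 42400^0.38 = 57.33
g^-0.21 = 3.7^-0.21 = 0.7598
D_tc = 1.24 × 0.7113 × 47.49 × 57.33 × 0.7598 = 1825 m
D_f = 1.19 × 1825 = 2172 m
     = 2.172 km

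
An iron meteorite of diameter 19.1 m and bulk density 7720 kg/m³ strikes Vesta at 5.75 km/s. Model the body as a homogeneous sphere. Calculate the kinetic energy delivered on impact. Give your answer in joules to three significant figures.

v = 5750 m/s.
Mass m = (π/6) ρ d³ = (π/6) × 7720 × (19.1)³ = 2.817 × 10^7 kg
E = ½ m v² = 0.5 × 2.817 × 10^7 × (5750)² = 4.657 × 10^14 J

E ≈ 4.66 × 10^14 J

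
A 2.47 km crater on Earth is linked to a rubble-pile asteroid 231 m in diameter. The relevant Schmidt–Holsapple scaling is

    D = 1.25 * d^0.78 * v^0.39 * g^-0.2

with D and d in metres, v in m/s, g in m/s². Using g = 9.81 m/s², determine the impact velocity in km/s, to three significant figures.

Rearranging for v: v = [D / (1.25 · 231^0.78 · 9.81^-0.2)]^(1/0.39).
D = 2470 m.
231^0.78 = 69.76
9.81^-0.2 = 0.6334
Denominator = 1.25 × 69.76 × 0.6334 = 55.23
D / 55.23 = 2470 / 55.23 = 44.72
v = 44.72^(1/0.39) = 44.72^2.5641 = 17063 m/s

v ≈ 17.1 km/s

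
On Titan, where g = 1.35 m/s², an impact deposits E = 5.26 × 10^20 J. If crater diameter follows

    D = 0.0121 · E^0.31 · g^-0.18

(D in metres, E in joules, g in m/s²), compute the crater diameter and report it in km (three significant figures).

D ≈ 30.4 km

E^0.31 = (5.26 × 10^20)^0.31 = 2.652 × 10^6
g^-0.18 = 1.35^-0.18 = 0.9474
D = 0.0121 × 2.652 × 10^6 × 0.9474 = 30401 m
   = 30.40 km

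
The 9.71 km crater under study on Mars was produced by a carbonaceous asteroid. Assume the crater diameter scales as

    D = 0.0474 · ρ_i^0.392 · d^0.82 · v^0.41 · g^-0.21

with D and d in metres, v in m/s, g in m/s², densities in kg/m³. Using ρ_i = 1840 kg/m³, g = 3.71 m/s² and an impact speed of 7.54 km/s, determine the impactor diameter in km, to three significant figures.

Rearranging for d: d = [D / (0.0474 · 1840^0.392 · 7540^0.41 · 3.71^-0.21)]^(1/0.82).
D = 9710 m.
1840^0.392 = 19.05
7540^0.41 = 38.88
3.71^-0.21 = 0.7593
Denominator = 0.0474 × 19.05 × 38.88 × 0.7593 = 26.66
D / 26.66 = 9710 / 26.66 = 364.2
d = 364.2^(1/0.82) = 364.2^1.2195 = 1329 m

d ≈ 1.33 km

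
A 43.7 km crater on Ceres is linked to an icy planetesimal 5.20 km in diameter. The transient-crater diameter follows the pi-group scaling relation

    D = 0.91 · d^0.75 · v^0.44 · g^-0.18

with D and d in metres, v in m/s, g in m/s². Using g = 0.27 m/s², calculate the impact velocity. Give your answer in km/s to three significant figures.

Rearranging for v: v = [D / (0.91 · 5200^0.75 · 0.27^-0.18)]^(1/0.44).
D = 43700 m.
5200^0.75 = 612.4
0.27^-0.18 = 1.266
Denominator = 0.91 × 612.4 × 1.266 = 705.5
D / 705.5 = 43700 / 705.5 = 61.94
v = 61.94^(1/0.44) = 61.94^2.2727 = 11820 m/s

v ≈ 11.8 km/s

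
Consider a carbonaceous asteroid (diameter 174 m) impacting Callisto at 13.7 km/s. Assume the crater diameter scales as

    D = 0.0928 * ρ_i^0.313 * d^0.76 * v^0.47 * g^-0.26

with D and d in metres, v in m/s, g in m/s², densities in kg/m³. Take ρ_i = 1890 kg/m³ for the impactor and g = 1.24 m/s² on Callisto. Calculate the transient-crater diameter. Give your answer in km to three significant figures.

D ≈ 4.13 km

In SI units: v = 13700 m/s.
ρ_i^0.313 = 1890^0.313 = 10.61
d^0.76 = 174^0.76 = 50.44
v^0.47 = 13700^0.47 = 87.95
g^-0.26 = 1.24^-0.26 = 0.9456
D = 0.0928 × 10.61 × 50.44 × 87.95 × 0.9456 = 4130 m
   = 4.130 km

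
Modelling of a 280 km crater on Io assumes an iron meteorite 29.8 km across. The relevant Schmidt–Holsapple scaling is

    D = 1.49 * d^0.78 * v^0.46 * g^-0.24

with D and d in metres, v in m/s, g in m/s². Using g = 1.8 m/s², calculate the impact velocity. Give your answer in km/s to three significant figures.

Rearranging for v: v = [D / (1.49 · 29800^0.78 · 1.8^-0.24)]^(1/0.46).
D = 280000 m.
29800^0.78 = 3090
1.8^-0.24 = 0.8684
Denominator = 1.49 × 3090 × 0.8684 = 3998
D / 3998 = 280000 / 3998 = 70.04
v = 70.04^(1/0.46) = 70.04^2.1739 = 10271 m/s

v ≈ 10.3 km/s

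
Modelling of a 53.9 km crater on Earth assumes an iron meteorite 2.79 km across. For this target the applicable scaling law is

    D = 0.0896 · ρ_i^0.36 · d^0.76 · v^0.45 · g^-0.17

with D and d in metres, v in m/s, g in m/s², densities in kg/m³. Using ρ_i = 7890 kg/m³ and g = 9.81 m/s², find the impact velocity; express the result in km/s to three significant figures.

v ≈ 19.1 km/s

Rearranging for v: v = [D / (0.0896 · 7890^0.36 · 2790^0.76 · 9.81^-0.17)]^(1/0.45).
D = 53900 m.
7890^0.36 = 25.29
2790^0.76 = 415.6
9.81^-0.17 = 0.6783
Denominator = 0.0896 × 25.29 × 415.6 × 0.6783 = 638.8
D / 638.8 = 53900 / 638.8 = 84.38
v = 84.38^(1/0.45) = 84.38^2.2222 = 19076 m/s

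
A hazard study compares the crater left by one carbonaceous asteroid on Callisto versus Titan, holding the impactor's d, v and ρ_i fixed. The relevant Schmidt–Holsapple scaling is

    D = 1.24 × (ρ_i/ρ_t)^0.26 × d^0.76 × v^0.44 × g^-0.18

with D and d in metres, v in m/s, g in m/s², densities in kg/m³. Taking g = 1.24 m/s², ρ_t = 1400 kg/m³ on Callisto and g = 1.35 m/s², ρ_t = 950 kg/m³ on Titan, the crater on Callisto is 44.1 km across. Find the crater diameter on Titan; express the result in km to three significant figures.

D ≈ 48.0 km

The impactor-only factors (d, v, ρ_i) cancel in the ratio, leaving D_Titan/D_Callisto = (g_Titan/g_Callisto)^-0.18 · (ρ_t,Callisto/ρ_t,Titan)^0.26.
(1.35/1.24)^-0.18 = 1.089^-0.18 = 0.9848
(1400/950)^0.26 = 1.474^0.26 = 1.106
Ratio = 0.9848 × 1.106 = 1.089
D_Titan = 1.089 × 44.1 km = 48.0 km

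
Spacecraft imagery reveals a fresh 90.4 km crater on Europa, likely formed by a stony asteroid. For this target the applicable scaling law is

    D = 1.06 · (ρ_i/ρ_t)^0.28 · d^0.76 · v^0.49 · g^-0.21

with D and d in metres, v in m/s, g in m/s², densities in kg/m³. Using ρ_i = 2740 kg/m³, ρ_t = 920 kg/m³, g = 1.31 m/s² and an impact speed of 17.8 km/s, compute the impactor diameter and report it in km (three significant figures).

d ≈ 4.03 km

Rearranging for d: d = [D / (1.06 · (2740/920)^0.28 · 17800^0.49 · 1.31^-0.21)]^(1/0.76).
D = 90400 m.
(2740/920)^0.28 = 1.357
17800^0.49 = 121.0
1.31^-0.21 = 0.9449
Denominator = 1.06 × 1.357 × 121.0 × 0.9449 = 164.5
D / 164.5 = 90400 / 164.5 = 549.5
d = 549.5^(1/0.76) = 549.5^1.3158 = 4029 m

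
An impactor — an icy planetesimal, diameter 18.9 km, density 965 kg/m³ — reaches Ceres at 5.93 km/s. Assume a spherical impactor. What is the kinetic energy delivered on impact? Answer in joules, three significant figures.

E ≈ 6.00 × 10^22 J

d = 18900 m; v = 5930 m/s.
Mass m = (π/6) ρ d³ = (π/6) × 965 × (18900)³ = 3.411 × 10^15 kg
E = ½ m v² = 0.5 × 3.411 × 10^15 × (5930)² = 5.997 × 10^22 J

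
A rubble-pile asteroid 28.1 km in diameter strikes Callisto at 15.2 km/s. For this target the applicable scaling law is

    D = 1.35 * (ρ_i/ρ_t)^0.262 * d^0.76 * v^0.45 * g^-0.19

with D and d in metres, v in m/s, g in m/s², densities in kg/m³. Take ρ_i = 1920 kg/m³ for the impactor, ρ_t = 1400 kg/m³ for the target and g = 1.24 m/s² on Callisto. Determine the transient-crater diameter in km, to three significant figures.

D ≈ 258 km

In SI units: d = 28100 m, v = 15200 m/s.
(ρ_i/ρ_t)^0.262 = (1920/1400)^0.262 = 1.086
d^0.76 = 28100^0.76 = 2404
v^0.45 = 15200^0.45 = 76.18
g^-0.19 = 1.24^-0.19 = 0.9600
D = 1.35 × 1.086 × 2404 × 76.18 × 0.9600 = 2.578 × 10^5 m
   = 257.8 km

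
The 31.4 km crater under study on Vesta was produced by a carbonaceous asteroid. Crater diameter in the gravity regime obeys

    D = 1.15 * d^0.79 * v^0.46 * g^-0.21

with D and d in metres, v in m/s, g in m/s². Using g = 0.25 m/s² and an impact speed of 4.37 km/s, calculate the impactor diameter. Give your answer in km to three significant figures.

d ≈ 2.17 km

Rearranging for d: d = [D / (1.15 · 4370^0.46 · 0.25^-0.21)]^(1/0.79).
D = 31400 m.
4370^0.46 = 47.27
0.25^-0.21 = 1.338
Denominator = 1.15 × 47.27 × 1.338 = 72.73
D / 72.73 = 31400 / 72.73 = 431.7
d = 431.7^(1/0.79) = 431.7^1.2658 = 2166 m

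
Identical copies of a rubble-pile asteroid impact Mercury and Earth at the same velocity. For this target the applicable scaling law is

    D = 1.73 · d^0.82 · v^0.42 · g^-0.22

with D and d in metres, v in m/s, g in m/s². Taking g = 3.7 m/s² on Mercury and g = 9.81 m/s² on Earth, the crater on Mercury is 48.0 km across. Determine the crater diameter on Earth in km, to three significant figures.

All impactor-dependent factors cancel in the ratio, leaving D_Earth/D_Mercury = (g_Earth/g_Mercury)^-0.22.
(9.81/3.7)^-0.22 = 2.651^-0.22 = 0.8070
D_Earth = 0.8070 × 48.0 km = 38.7 km

D ≈ 38.7 km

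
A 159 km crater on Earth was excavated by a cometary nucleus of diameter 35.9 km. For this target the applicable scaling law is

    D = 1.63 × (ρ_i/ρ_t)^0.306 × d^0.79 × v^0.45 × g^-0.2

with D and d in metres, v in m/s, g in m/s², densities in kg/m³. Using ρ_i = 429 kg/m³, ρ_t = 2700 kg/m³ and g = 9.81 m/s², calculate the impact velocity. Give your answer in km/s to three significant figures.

Rearranging for v: v = [D / (1.63 · (429/2700)^0.306 · 35900^0.79 · 9.81^-0.2)]^(1/0.45).
D = 159000 m.
(429/2700)^0.306 = 0.5696
35900^0.79 = 3968
9.81^-0.2 = 0.6334
Denominator = 1.63 × 0.5696 × 3968 × 0.6334 = 2333
D / 2333 = 159000 / 2333 = 68.15
v = 68.15^(1/0.45) = 68.15^2.2222 = 11867 m/s

v ≈ 11.9 km/s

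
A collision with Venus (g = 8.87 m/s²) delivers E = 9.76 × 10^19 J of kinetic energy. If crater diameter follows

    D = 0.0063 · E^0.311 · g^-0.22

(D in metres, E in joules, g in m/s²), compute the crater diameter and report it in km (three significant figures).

E^0.311 = (9.76 × 10^19)^0.311 = 1.647 × 10^6
g^-0.22 = 8.87^-0.22 = 0.6187
D = 0.0063 × 1.647 × 10^6 × 0.6187 = 6420 m
   = 6.420 km

D ≈ 6.42 km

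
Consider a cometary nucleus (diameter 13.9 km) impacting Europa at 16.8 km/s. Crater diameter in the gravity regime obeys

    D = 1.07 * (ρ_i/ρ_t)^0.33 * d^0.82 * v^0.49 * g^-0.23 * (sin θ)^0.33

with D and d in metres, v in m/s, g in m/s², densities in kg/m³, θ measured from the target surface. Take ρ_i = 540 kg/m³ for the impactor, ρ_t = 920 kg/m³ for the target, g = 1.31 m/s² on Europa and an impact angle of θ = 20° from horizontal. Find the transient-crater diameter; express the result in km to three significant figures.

D ≈ 174 km

In SI units: d = 13900 m, v = 16800 m/s.
(ρ_i/ρ_t)^0.33 = (540/920)^0.33 = 0.8388
d^0.82 = 13900^0.82 = 2496
v^0.49 = 16800^0.49 = 117.6
g^-0.23 = 1.31^-0.23 = 0.9398
(sin 20°)^0.33 = 0.3420^0.33 = 0.7018
D = 1.07 × 0.8388 × 2496 × 117.6 × 0.9398 × 0.7018 = 1.738 × 10^5 m
   = 173.8 km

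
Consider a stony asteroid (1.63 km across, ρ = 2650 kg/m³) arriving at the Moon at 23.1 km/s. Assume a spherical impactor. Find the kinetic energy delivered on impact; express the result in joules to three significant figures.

d = 1630 m; v = 23100 m/s.
Mass m = (π/6) ρ d³ = (π/6) × 2650 × (1630)³ = 6.009 × 10^12 kg
E = ½ m v² = 0.5 × 6.009 × 10^12 × (23100)² = 1.603 × 10^21 J

E ≈ 1.60 × 10^21 J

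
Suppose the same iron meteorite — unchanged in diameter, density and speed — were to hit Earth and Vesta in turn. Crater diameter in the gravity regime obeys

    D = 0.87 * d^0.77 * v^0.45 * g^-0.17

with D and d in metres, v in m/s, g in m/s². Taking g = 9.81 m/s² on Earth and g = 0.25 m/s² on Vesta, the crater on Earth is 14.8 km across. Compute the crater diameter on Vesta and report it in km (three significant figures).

All impactor-dependent factors cancel in the ratio, leaving D_Vesta/D_Earth = (g_Vesta/g_Earth)^-0.17.
(0.25/9.81)^-0.17 = 0.02548^-0.17 = 1.866
D_Vesta = 1.866 × 14.8 km = 27.6 km

D ≈ 27.6 km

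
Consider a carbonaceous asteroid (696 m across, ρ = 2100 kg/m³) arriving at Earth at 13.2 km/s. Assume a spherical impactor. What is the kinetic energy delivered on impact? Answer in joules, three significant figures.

E ≈ 3.23 × 10^19 J

v = 13200 m/s.
Mass m = (π/6) ρ d³ = (π/6) × 2100 × (696)³ = 3.707 × 10^11 kg
E = ½ m v² = 0.5 × 3.707 × 10^11 × (13200)² = 3.230 × 10^19 J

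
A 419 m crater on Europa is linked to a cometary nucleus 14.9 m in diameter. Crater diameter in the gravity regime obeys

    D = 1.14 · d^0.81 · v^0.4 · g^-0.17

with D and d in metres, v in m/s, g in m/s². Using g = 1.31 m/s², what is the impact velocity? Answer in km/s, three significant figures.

Rearranging for v: v = [D / (1.14 · 14.9^0.81 · 1.31^-0.17)]^(1/0.4).
14.9^0.81 = 8.918
1.31^-0.17 = 0.9551
Denominator = 1.14 × 8.918 × 0.9551 = 9.710
D / 9.710 = 419 / 9.710 = 43.15
v = 43.15^(1/0.4) = 43.15^2.5 = 12231 m/s

v ≈ 12.2 km/s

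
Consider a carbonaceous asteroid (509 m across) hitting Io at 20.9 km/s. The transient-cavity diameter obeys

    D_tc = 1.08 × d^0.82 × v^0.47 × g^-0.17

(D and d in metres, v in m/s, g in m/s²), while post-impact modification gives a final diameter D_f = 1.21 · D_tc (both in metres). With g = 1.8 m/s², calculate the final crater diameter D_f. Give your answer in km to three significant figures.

D_f ≈ 21.0 km

v = 20900 m/s.
d^0.82 = 509^0.82 = 165.8
v^0.47 = 20900^0.47 = 107.3
g^-0.17 = 1.8^-0.17 = 0.9049
D_tc = 1.08 × 165.8 × 107.3 × 0.9049 = 17390 m
D_f = 1.21 × 17390 = 21042 m
     = 21.04 km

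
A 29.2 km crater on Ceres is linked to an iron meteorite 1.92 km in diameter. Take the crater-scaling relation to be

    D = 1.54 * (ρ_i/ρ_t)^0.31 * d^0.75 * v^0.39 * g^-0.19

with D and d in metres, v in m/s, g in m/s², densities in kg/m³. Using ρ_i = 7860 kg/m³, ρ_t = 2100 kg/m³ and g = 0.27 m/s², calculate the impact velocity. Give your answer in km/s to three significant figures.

Rearranging for v: v = [D / (1.54 · (7860/2100)^0.31 · 1920^0.75 · 0.27^-0.19)]^(1/0.39).
D = 29200 m.
(7860/2100)^0.31 = 1.506
1920^0.75 = 290.1
0.27^-0.19 = 1.282
Denominator = 1.54 × 1.506 × 290.1 × 1.282 = 862.5
D / 862.5 = 29200 / 862.5 = 33.86
v = 33.86^(1/0.39) = 33.86^2.5641 = 8361 m/s

v ≈ 8.36 km/s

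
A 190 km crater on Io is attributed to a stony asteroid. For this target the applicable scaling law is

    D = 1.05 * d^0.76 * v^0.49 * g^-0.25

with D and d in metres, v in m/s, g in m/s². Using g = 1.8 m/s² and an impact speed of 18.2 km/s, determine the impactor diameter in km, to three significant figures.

d ≈ 18.0 km

Rearranging for d: d = [D / (1.05 · 18200^0.49 · 1.8^-0.25)]^(1/0.76).
D = 190000 m.
18200^0.49 = 122.3
1.8^-0.25 = 0.8633
Denominator = 1.05 × 122.3 × 0.8633 = 110.9
D / 110.9 = 190000 / 110.9 = 1713
d = 1713^(1/0.76) = 1713^1.3158 = 17988 m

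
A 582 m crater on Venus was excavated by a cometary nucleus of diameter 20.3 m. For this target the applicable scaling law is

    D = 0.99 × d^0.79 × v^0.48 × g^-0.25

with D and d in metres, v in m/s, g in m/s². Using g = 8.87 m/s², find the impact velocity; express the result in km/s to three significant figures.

Rearranging for v: v = [D / (0.99 · 20.3^0.79 · 8.87^-0.25)]^(1/0.48).
20.3^0.79 = 10.79
8.87^-0.25 = 0.5795
Denominator = 0.99 × 10.79 × 0.5795 = 6.190
D / 6.190 = 582 / 6.190 = 94.02
v = 94.02^(1/0.48) = 94.02^2.0833 = 12907 m/s

v ≈ 12.9 km/s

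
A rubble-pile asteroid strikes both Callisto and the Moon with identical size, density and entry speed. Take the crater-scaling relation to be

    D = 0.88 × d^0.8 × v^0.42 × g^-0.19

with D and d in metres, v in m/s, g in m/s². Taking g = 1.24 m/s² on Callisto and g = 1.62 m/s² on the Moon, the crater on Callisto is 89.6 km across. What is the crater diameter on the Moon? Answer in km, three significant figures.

All impactor-dependent factors cancel in the ratio, leaving D_Moon/D_Callisto = (g_Moon/g_Callisto)^-0.19.
(1.62/1.24)^-0.19 = 1.306^-0.19 = 0.9505
D_Moon = 0.9505 × 89.6 km = 85.2 km

D ≈ 85.2 km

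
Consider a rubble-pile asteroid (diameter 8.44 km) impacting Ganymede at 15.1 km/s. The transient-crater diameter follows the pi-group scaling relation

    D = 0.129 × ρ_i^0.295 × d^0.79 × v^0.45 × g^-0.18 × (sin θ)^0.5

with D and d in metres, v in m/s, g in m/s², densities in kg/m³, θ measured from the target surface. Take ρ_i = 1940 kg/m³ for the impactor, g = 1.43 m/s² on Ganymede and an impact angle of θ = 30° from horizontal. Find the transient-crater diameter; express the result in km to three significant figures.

D ≈ 76.6 km

In SI units: d = 8440 m, v = 15100 m/s.
ρ_i^0.295 = 1940^0.295 = 9.330
d^0.79 = 8440^0.79 = 1264
v^0.45 = 15100^0.45 = 75.95
g^-0.18 = 1.43^-0.18 = 0.9376
(sin 30°)^0.5 = 0.5000^0.5 = 0.7071
D = 0.129 × 9.330 × 1264 × 75.95 × 0.9376 × 0.7071 = 76603 m
   = 76.60 km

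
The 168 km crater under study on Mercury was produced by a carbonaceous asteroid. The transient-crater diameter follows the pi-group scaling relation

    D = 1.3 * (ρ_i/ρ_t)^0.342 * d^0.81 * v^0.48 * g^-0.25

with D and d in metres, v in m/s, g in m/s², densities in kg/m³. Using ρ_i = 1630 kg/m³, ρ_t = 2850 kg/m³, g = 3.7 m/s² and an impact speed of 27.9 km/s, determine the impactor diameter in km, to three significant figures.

d ≈ 8.99 km

Rearranging for d: d = [D / (1.3 · (1630/2850)^0.342 · 27900^0.48 · 3.7^-0.25)]^(1/0.81).
D = 168000 m.
(1630/2850)^0.342 = 0.8261
27900^0.48 = 136.1
3.7^-0.25 = 0.7210
Denominator = 1.3 × 0.8261 × 136.1 × 0.7210 = 105.4
D / 105.4 = 168000 / 105.4 = 1594
d = 1594^(1/0.81) = 1594^1.2346 = 8991 m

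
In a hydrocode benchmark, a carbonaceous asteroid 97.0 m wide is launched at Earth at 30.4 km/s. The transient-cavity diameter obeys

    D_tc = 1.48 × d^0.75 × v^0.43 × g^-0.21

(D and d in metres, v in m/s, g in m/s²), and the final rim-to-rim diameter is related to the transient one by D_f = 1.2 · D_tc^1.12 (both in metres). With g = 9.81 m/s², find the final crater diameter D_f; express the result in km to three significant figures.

D_f ≈ 7.32 km

v = 30400 m/s.
d^0.75 = 97^0.75 = 30.91
v^0.43 = 30400^0.43 = 84.65
g^-0.21 = 9.81^-0.21 = 0.6191
D_tc = 1.48 × 30.91 × 84.65 × 0.6191 = 2397 m
D_f = 1.2 × (2397)^1.12 = 7318 m
     = 7.318 km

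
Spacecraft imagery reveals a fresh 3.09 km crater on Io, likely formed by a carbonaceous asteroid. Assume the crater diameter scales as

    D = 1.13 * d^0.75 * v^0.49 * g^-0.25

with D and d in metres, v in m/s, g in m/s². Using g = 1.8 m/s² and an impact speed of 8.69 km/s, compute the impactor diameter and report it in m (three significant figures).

d ≈ 124 m

Rearranging for d: d = [D / (1.13 · 8690^0.49 · 1.8^-0.25)]^(1/0.75).
D = 3090 m.
8690^0.49 = 85.14
1.8^-0.25 = 0.8633
Denominator = 1.13 × 85.14 × 0.8633 = 83.06
D / 83.06 = 3090 / 83.06 = 37.20
d = 37.20^(1/0.75) = 37.20^1.3333 = 124.2 m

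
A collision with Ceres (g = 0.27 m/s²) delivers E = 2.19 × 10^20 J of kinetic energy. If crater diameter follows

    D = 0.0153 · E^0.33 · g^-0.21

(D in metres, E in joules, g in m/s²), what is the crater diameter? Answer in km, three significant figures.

E^0.33 = (2.19 × 10^20)^0.33 = 5.156 × 10^6
g^-0.21 = 0.27^-0.21 = 1.316
D = 0.0153 × 5.156 × 10^6 × 1.316 = 1.038 × 10^5 m
   = 103.8 km

D ≈ 104 km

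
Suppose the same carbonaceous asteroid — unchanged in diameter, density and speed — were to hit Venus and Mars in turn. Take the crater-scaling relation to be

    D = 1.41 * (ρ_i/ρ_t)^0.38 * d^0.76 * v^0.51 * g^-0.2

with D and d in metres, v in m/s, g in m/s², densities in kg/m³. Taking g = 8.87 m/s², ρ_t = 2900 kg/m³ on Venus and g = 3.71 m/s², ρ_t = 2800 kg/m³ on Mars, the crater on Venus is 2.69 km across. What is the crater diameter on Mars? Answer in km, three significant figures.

D ≈ 3.25 km

The impactor-only factors (d, v, ρ_i) cancel in the ratio, leaving D_Mars/D_Venus = (g_Mars/g_Venus)^-0.2 · (ρ_t,Venus/ρ_t,Mars)^0.38.
(3.71/8.87)^-0.2 = 0.4183^-0.2 = 1.190
(2900/2800)^0.38 = 1.036^0.38 = 1.014
Ratio = 1.190 × 1.014 = 1.207
D_Mars = 1.207 × 2.69 km = 3.25 km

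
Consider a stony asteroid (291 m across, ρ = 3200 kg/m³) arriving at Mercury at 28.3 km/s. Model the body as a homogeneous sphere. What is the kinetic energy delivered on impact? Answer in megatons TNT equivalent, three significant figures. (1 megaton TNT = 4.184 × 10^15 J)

v = 28300 m/s.
Mass m = (π/6) ρ d³ = (π/6) × 3200 × (291)³ = 4.129 × 10^10 kg
E = ½ m v² = 0.5 × 4.129 × 10^10 × (28300)² = 1.653 × 10^19 J
   = 1.653 × 10^19 / 4.184×10^15 = 3951 Mt

E ≈ 3950 Mt TNT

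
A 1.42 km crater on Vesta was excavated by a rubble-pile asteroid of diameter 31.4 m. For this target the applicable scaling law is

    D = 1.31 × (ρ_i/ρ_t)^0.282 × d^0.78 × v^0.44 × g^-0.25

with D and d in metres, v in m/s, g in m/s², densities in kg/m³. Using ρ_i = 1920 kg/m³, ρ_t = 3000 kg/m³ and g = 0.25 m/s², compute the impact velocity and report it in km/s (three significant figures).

Rearranging for v: v = [D / (1.31 · (1920/3000)^0.282 · 31.4^0.78 · 0.25^-0.25)]^(1/0.44).
D = 1420 m.
(1920/3000)^0.282 = 0.8817
31.4^0.78 = 14.71
0.25^-0.25 = 1.414
Denominator = 1.31 × 0.8817 × 14.71 × 1.414 = 24.02
D / 24.02 = 1420 / 24.02 = 59.12
v = 59.12^(1/0.44) = 59.12^2.2727 = 10632 m/s

v ≈ 10.6 km/s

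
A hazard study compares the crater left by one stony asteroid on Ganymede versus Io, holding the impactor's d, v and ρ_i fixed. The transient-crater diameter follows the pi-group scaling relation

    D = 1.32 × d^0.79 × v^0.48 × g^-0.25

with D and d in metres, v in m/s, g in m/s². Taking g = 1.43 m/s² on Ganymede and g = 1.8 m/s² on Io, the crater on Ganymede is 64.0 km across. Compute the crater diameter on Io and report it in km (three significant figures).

All impactor-dependent factors cancel in the ratio, leaving D_Io/D_Ganymede = (g_Io/g_Ganymede)^-0.25.
(1.8/1.43)^-0.25 = 1.259^-0.25 = 0.9440
D_Io = 0.9440 × 64.0 km = 60.4 km

D ≈ 60.4 km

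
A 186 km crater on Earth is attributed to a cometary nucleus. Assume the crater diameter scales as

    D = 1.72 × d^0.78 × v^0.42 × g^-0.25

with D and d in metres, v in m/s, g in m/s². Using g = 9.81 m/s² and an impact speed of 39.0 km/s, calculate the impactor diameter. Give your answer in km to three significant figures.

Rearranging for d: d = [D / (1.72 · 39000^0.42 · 9.81^-0.25)]^(1/0.78).
D = 186000 m.
39000^0.42 = 84.77
9.81^-0.25 = 0.5650
Denominator = 1.72 × 84.77 × 0.5650 = 82.38
D / 82.38 = 186000 / 82.38 = 2258
d = 2258^(1/0.78) = 2258^1.2821 = 19944 m

d ≈ 19.9 km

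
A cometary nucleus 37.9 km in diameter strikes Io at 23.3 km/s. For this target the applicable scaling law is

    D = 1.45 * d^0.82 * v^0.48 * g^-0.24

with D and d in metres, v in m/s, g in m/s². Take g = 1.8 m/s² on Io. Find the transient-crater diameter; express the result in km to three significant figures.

D ≈ 893 km

In SI units: d = 37900 m, v = 23300 m/s.
d^0.82 = 37900^0.82 = 5682
v^0.48 = 23300^0.48 = 124.8
g^-0.24 = 1.8^-0.24 = 0.8684
D = 1.45 × 5682 × 124.8 × 0.8684 = 8.929 × 10^5 m
   = 892.9 km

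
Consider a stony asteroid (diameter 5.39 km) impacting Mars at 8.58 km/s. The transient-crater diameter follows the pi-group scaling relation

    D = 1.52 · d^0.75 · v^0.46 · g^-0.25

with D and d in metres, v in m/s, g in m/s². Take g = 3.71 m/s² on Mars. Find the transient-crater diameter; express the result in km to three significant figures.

In SI units: d = 5390 m, v = 8580 m/s.
d^0.75 = 5390^0.75 = 629.1
v^0.46 = 8580^0.46 = 64.48
g^-0.25 = 3.71^-0.25 = 0.7205
D = 1.52 × 629.1 × 64.48 × 0.7205 = 44424 m
   = 44.42 km

D ≈ 44.4 km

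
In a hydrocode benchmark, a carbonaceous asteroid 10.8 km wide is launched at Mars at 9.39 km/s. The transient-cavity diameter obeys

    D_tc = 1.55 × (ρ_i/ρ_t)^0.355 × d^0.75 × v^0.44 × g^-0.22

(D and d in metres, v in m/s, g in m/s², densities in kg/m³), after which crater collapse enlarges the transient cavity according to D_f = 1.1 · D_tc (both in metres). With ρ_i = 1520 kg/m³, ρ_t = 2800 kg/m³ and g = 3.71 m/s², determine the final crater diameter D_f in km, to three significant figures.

D_f ≈ 61.0 km

In SI: d = 10800 m, v = 9390 m/s.
(ρ_i/ρ_t)^0.355 = (1520/2800)^0.355 = 0.8050
d^0.75 = 10800^0.75 = 1059
v^0.44 = 9390^0.44 = 55.97
g^-0.22 = 3.71^-0.22 = 0.7494
D_tc = 1.55 × 0.8050 × 1059 × 55.97 × 0.7494 = 55420 m
D_f = 1.1 × 55420 = 60962 m
     = 60.96 km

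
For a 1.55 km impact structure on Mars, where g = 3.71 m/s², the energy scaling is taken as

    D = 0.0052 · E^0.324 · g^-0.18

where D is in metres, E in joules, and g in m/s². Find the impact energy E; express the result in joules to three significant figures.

E ≈ 1.63 × 10^17 J

Rearranging: E = [D / (0.0052 · g^-0.18)]^(1/0.324).
D = 1550 m.
g^-0.18 = 3.71^-0.18 = 0.7898
D / (0.0052 × 0.7898) = 1550 / (4.107 × 10^-3) = 3.774 × 10^5
E = (3.774 × 10^5)^3.0864 = 1.630 × 10^17 J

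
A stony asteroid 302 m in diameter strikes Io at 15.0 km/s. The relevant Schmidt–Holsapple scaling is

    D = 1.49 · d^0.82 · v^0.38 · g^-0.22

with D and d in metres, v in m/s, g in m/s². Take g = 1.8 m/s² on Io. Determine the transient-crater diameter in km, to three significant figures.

D ≈ 5.46 km

In SI units: v = 15000 m/s.
d^0.82 = 302^0.82 = 108.0
v^0.38 = 15000^0.38 = 38.63
g^-0.22 = 1.8^-0.22 = 0.8787
D = 1.49 × 108.0 × 38.63 × 0.8787 = 5462 m
   = 5.462 km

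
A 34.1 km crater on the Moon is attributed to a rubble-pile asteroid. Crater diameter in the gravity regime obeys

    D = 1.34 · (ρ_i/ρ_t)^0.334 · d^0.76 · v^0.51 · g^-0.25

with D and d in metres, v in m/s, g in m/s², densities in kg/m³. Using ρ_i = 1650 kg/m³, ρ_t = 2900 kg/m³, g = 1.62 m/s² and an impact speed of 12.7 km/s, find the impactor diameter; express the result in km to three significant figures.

d ≈ 1.66 km

Rearranging for d: d = [D / (1.34 · (1650/2900)^0.334 · 12700^0.51 · 1.62^-0.25)]^(1/0.76).
D = 34100 m.
(1650/2900)^0.334 = 0.8283
12700^0.51 = 123.9
1.62^-0.25 = 0.8864
Denominator = 1.34 × 0.8283 × 123.9 × 0.8864 = 121.9
D / 121.9 = 34100 / 121.9 = 279.7
d = 279.7^(1/0.76) = 279.7^1.3158 = 1657 m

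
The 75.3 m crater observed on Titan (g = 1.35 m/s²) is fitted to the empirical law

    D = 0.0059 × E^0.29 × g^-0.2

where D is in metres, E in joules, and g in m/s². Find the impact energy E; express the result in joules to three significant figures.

Rearranging: E = [D / (0.0059 · g^-0.2)]^(1/0.29).
g^-0.2 = 1.35^-0.2 = 0.9417
D / (0.0059 × 0.9417) = 75.3 / (5.556 × 10^-3) = 1.355 × 10^4
E = (1.355 × 10^4)^3.4483 = 1.771 × 10^14 J

E ≈ 1.77 × 10^14 J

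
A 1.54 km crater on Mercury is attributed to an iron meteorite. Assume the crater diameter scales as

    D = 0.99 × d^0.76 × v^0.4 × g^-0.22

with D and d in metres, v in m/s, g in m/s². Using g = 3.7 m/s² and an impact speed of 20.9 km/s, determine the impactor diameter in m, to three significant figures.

d ≈ 123 m

Rearranging for d: d = [D / (0.99 · 20900^0.4 · 3.7^-0.22)]^(1/0.76).
D = 1540 m.
20900^0.4 = 53.46
3.7^-0.22 = 0.7499
Denominator = 0.99 × 53.46 × 0.7499 = 39.69
D / 39.69 = 1540 / 39.69 = 38.80
d = 38.80^(1/0.76) = 38.80^1.3158 = 123.2 m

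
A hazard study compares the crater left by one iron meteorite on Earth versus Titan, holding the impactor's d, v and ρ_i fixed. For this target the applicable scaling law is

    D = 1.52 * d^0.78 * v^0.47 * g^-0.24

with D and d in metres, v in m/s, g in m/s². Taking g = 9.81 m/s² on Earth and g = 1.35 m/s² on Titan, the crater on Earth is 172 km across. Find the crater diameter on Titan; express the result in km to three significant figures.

All impactor-dependent factors cancel in the ratio, leaving D_Titan/D_Earth = (g_Titan/g_Earth)^-0.24.
(1.35/9.81)^-0.24 = 0.1376^-0.24 = 1.610
D_Titan = 1.610 × 172 km = 277 km

D ≈ 277 km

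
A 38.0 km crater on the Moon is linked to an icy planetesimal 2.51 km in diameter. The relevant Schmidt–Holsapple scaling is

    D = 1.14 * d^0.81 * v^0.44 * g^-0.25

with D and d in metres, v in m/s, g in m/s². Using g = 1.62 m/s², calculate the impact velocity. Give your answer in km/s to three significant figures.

Rearranging for v: v = [D / (1.14 · 2510^0.81 · 1.62^-0.25)]^(1/0.44).
D = 38000 m.
2510^0.81 = 567.2
1.62^-0.25 = 0.8864
Denominator = 1.14 × 567.2 × 0.8864 = 573.2
D / 573.2 = 38000 / 573.2 = 66.29
v = 66.29^(1/0.44) = 66.29^2.2727 = 13791 m/s

v ≈ 13.8 km/s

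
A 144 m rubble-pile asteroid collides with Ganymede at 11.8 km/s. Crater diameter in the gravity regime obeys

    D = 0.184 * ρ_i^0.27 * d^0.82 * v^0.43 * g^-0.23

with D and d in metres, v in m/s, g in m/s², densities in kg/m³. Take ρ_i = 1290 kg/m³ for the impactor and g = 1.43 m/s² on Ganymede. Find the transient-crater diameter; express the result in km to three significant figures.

D ≈ 3.89 km

In SI units: v = 11800 m/s.
ρ_i^0.27 = 1290^0.27 = 6.916
d^0.82 = 144^0.82 = 58.87
v^0.43 = 11800^0.43 = 56.35
g^-0.23 = 1.43^-0.23 = 0.9210
D = 0.184 × 6.916 × 58.87 × 56.35 × 0.9210 = 3888 m
   = 3.888 km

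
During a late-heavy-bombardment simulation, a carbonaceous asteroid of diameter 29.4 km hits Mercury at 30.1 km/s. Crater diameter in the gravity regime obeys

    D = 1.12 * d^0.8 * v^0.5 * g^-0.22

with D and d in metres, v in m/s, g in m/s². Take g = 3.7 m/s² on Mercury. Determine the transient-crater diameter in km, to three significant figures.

In SI units: d = 29400 m, v = 30100 m/s.
d^0.8 = 29400^0.8 = 3756
v^0.5 = 30100^0.5 = 173.5
g^-0.22 = 3.7^-0.22 = 0.7499
D = 1.12 × 3756 × 173.5 × 0.7499 = 5.473 × 10^5 m
   = 547.3 km

D ≈ 547 km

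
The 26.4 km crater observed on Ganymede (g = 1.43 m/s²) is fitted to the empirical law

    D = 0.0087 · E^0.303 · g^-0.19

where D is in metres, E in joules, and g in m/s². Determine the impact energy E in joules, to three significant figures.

E ≈ 3.09 × 10^21 J

Rearranging: E = [D / (0.0087 · g^-0.19)]^(1/0.303).
D = 26400 m.
g^-0.19 = 1.43^-0.19 = 0.9343
D / (0.0087 × 0.9343) = 26400 / (8.128 × 10^-3) = 3.248 × 10^6
E = (3.248 × 10^6)^3.3003 = 3.092 × 10^21 J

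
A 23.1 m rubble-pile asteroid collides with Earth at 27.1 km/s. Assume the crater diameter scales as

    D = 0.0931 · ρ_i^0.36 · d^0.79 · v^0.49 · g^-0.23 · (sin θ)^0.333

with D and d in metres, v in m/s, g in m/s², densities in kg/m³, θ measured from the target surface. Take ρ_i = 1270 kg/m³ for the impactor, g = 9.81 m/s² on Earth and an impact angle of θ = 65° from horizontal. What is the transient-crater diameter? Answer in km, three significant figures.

In SI units: v = 27100 m/s.
ρ_i^0.36 = 1270^0.36 = 13.10
d^0.79 = 23.1^0.79 = 11.95
v^0.49 = 27100^0.49 = 148.6
g^-0.23 = 9.81^-0.23 = 0.5914
(sin 65°)^0.333 = 0.9063^0.333 = 0.9678
D = 0.0931 × 13.10 × 11.95 × 148.6 × 0.5914 × 0.9678 = 1240 m
   = 1.240 km

D ≈ 1.24 km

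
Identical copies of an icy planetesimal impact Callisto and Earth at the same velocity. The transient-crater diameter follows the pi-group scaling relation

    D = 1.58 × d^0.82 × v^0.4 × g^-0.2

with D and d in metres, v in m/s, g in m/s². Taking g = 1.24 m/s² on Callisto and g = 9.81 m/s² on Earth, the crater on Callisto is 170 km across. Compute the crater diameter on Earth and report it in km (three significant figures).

D ≈ 112 km

All impactor-dependent factors cancel in the ratio, leaving D_Earth/D_Callisto = (g_Earth/g_Callisto)^-0.2.
(9.81/1.24)^-0.2 = 7.911^-0.2 = 0.6612
D_Earth = 0.6612 × 170 km = 112 km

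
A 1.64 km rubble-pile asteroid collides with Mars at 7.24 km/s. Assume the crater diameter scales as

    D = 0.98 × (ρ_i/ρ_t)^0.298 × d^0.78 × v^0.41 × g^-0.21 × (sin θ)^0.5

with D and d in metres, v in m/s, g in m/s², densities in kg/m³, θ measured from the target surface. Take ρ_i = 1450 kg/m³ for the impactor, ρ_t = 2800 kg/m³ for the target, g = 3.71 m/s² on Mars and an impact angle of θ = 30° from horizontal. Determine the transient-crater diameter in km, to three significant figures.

In SI units: d = 1640 m, v = 7240 m/s.
(ρ_i/ρ_t)^0.298 = (1450/2800)^0.298 = 0.8219
d^0.78 = 1640^0.78 = 321.8
v^0.41 = 7240^0.41 = 38.24
g^-0.21 = 3.71^-0.21 = 0.7593
(sin 30°)^0.5 = 0.5000^0.5 = 0.7071
D = 0.98 × 0.8219 × 321.8 × 38.24 × 0.7593 × 0.7071 = 5322 m
   = 5.322 km

D ≈ 5.32 km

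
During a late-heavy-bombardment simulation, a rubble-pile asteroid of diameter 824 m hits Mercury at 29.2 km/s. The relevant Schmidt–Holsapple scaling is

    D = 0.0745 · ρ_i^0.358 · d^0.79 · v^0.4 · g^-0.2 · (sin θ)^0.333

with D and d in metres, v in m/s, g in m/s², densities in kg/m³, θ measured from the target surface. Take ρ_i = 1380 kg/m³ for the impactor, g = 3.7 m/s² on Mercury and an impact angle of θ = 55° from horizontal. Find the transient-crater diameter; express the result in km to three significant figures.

D ≈ 8.78 km

In SI units: v = 29200 m/s.
ρ_i^0.358 = 1380^0.358 = 13.31
d^0.79 = 824^0.79 = 201.2
v^0.4 = 29200^0.4 = 61.12
g^-0.2 = 3.7^-0.2 = 0.7698
(sin 55°)^0.333 = 0.8192^0.333 = 0.9357
D = 0.0745 × 13.31 × 201.2 × 61.12 × 0.7698 × 0.9357 = 8783 m
   = 8.783 km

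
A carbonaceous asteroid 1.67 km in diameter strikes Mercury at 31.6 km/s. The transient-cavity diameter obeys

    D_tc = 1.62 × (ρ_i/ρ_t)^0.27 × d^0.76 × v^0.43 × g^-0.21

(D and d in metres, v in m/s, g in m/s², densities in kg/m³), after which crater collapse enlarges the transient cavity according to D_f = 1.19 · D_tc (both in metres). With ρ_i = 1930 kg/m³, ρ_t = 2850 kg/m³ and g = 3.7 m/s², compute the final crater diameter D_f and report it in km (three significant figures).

In SI: d = 1670 m, v = 31600 m/s.
(ρ_i/ρ_t)^0.27 = (1930/2850)^0.27 = 0.9001
d^0.76 = 1670^0.76 = 281.4
v^0.43 = 31600^0.43 = 86.07
g^-0.21 = 3.7^-0.21 = 0.7598
D_tc = 1.62 × 0.9001 × 281.4 × 86.07 × 0.7598 = 26830 m
D_f = 1.19 × 26830 = 31928 m
     = 31.93 km

D_f ≈ 31.9 km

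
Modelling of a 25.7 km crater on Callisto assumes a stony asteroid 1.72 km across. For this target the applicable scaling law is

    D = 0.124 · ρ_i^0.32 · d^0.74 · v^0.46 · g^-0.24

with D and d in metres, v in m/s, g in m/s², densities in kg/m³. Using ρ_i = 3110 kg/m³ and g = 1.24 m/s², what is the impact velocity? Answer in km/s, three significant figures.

v ≈ 9.37 km/s

Rearranging for v: v = [D / (0.124 · 3110^0.32 · 1720^0.74 · 1.24^-0.24)]^(1/0.46).
D = 25700 m.
3110^0.32 = 13.11
1720^0.74 = 247.9
1.24^-0.24 = 0.9497
Denominator = 0.124 × 13.11 × 247.9 × 0.9497 = 382.7
D / 382.7 = 25700 / 382.7 = 67.15
v = 67.15^(1/0.46) = 67.15^2.1739 = 9372 m/s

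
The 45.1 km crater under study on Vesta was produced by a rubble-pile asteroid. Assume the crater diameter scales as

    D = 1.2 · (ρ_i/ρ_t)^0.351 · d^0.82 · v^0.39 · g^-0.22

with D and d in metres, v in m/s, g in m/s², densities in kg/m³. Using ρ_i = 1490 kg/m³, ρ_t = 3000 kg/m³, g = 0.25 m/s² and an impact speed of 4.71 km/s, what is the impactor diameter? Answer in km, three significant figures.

Rearranging for d: d = [D / (1.2 · (1490/3000)^0.351 · 4710^0.39 · 0.25^-0.22)]^(1/0.82).
D = 45100 m.
(1490/3000)^0.351 = 0.7822
4710^0.39 = 27.07
0.25^-0.22 = 1.357
Denominator = 1.2 × 0.7822 × 27.07 × 1.357 = 34.48
D / 34.48 = 45100 / 34.48 = 1308
d = 1308^(1/0.82) = 1308^1.2195 = 6320 m

d ≈ 6.32 km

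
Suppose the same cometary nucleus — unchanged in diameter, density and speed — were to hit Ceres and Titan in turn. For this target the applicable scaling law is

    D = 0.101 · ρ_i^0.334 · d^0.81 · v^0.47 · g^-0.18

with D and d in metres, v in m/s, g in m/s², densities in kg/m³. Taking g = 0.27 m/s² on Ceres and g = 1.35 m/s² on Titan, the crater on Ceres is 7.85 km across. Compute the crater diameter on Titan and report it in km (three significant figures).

All impactor-dependent factors cancel in the ratio, leaving D_Titan/D_Ceres = (g_Titan/g_Ceres)^-0.18.
(1.35/0.27)^-0.18 = 5.000^-0.18 = 0.7485
D_Titan = 0.7485 × 7.85 km = 5.88 km

D ≈ 5.88 km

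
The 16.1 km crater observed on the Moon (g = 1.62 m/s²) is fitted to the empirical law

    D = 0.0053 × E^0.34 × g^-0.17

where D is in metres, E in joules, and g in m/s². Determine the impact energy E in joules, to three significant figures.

E ≈ 1.48 × 10^19 J

Rearranging: E = [D / (0.0053 · g^-0.17)]^(1/0.34).
D = 16100 m.
g^-0.17 = 1.62^-0.17 = 0.9213
D / (0.0053 × 0.9213) = 16100 / (4.883 × 10^-3) = 3.297 × 10^6
E = (3.297 × 10^6)^2.9412 = 1.483 × 10^19 J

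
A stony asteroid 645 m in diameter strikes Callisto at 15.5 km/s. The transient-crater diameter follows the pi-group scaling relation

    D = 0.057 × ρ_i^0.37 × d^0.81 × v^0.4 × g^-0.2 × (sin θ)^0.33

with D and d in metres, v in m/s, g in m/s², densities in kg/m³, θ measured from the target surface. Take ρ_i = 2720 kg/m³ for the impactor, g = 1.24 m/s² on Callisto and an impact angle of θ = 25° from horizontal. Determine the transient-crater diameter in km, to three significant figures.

D ≈ 6.86 km

In SI units: v = 15500 m/s.
ρ_i^0.37 = 2720^0.37 = 18.65
d^0.81 = 645^0.81 = 188.7
v^0.4 = 15500^0.4 = 47.44
g^-0.2 = 1.24^-0.2 = 0.9579
(sin 25°)^0.33 = 0.4226^0.33 = 0.7526
D = 0.057 × 18.65 × 188.7 × 47.44 × 0.9579 × 0.7526 = 6860 m
   = 6.860 km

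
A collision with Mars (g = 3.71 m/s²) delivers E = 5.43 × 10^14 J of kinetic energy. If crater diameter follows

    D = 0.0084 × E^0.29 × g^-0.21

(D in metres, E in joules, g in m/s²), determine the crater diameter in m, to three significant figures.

E^0.29 = (5.43 × 10^14)^0.29 = 1.875 × 10^4
g^-0.21 = 3.71^-0.21 = 0.7593
D = 0.0084 × 1.875 × 10^4 × 0.7593 = 119.6 m

D ≈ 120 m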